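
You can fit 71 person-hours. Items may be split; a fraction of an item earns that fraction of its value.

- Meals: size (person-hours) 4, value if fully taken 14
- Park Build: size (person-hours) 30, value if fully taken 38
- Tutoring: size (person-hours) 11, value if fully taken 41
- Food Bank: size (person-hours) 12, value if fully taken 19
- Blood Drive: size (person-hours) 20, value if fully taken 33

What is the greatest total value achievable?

Rank by value-to-size ratio: Tutoring 41/11≈3.73, Meals 14/4≈3.5, Blood Drive 33/20≈1.65, Food Bank 19/12≈1.58, Park Build 38/30≈1.27.
Take all of Tutoring (11 person-hours, value 41) ; 60 person-hours left.
All 4 person-hours of Meals fit (value 14) ; 56 remain.
All 20 person-hours of Blood Drive fit (value 33) ; 36 remain.
All 12 person-hours of Food Bank fit (value 19) ; 24 remain.
Only 24 person-hours remain; take 24/30 of Park Build for value 38×24/30 = 30.4.
Total value = 137.4.

137.4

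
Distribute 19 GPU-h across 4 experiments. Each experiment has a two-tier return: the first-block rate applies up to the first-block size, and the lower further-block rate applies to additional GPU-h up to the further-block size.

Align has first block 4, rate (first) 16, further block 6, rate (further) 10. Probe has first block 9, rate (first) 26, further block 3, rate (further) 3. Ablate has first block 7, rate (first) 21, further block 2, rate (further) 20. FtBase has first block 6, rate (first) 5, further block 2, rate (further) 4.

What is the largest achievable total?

437

Treat each block as its own option and order by rate: Probe/first 26 > Ablate/first 21 > Ablate/second 20 > Align/first 16 > Align/second 10 > FtBase/first 5 > FtBase/second 4 > Probe/second 3.
Fill Probe first block (9 at 26) ; 10 left.
Ablate first at 21: fill all 7 ; 3 left.
Fill Ablate second block (2 at 20) ; 1 left.
1 remain; put them into Align first at 16.
Total = 26×9 + 21×7 + 20×2 + 16×1 = 437.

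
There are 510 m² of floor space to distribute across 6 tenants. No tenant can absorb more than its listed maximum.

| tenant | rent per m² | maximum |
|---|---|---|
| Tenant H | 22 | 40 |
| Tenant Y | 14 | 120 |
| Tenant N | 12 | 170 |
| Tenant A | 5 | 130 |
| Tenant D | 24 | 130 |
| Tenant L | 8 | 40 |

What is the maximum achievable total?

Order the tenants by rent per m²: Tenant D 24 > Tenant H 22 > Tenant Y 14 > Tenant N 12 > Tenant L 8 > Tenant A 5.
Tenant D: +130 to 130 (cap) ; 380 left.
Give Tenant H 40 to hit its cap of 40 ; 340 left.
Tenant Y takes 120 to reach its cap of 120 ; 220 left.
Give Tenant N 170 to hit its cap of 170 ; 50 left.
Tenant L: +40 to 40 (cap) ; 10 left.
Only 10 left; Tenant A takes them to reach 10.
Total = 22×40 + 14×120 + 12×170 + 5×10 + 24×130 + 8×40 = 8090.

8090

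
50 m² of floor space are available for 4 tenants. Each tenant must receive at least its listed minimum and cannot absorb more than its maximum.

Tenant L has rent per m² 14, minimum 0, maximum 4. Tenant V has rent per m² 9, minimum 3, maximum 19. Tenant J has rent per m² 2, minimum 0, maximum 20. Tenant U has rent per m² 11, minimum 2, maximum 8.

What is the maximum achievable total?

Meeting every minimum uses 0+3+0+2 = 5 m², leaving 45.
Order the tenants by rent per m²: Tenant L 14 > Tenant U 11 > Tenant V 9 > Tenant J 2.
Tenant L: +4 to 4 (cap) → 41 left.
Tenant U: +6 to 8 (cap) → 35 left.
Tenant V: +16 to 19 (cap) → 19 left.
Tenant J has room for 20 more but only 19 remain, so it gets 19.
Total = 14×4 + 9×19 + 2×19 + 11×8 = 353.

353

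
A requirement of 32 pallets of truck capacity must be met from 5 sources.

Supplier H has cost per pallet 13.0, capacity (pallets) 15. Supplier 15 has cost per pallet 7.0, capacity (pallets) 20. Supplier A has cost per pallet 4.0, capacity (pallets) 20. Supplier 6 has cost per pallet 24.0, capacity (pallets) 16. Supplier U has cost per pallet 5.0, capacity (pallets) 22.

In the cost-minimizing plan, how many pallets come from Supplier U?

12

Cheapest first:
Supplier A at 4.0: take all 20 pallets ; 12 still needed.
Supplier U (5.0): take the remaining 12 ; done.
Supplier 15, Supplier H, Supplier 6: unused.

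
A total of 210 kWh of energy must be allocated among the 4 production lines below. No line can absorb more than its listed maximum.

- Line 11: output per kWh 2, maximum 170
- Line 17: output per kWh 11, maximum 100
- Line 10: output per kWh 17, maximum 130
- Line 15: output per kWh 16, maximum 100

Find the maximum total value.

Rank by output per kWh: Line 10 17 > Line 15 16 > Line 17 11 > Line 11 2.
Give Line 10 130 to hit its cap of 130 → 80 left.
Line 15: +80 (room for 100) → 80. Pool exhausted.
Total = 17×130 + 16×80 = 3490.

3490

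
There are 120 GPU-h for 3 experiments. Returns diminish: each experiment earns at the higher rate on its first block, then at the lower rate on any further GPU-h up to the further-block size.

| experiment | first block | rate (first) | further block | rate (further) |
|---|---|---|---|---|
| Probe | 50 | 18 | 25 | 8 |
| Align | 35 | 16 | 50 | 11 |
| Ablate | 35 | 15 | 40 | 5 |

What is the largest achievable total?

1985

Rank every tier by rate: Probe/T1 18 > Align/T1 16 > Ablate/T1 15 > Align/T2 11 > Probe/T2 8 > Ablate/T2 5.
Fill Probe T1 block (50 at 18) — 70 left.
Align T1 at 16: fill all 35 — 35 left.
Fill Ablate T1 block (35 at 15) — 0 left.
Total = 18×50 + 16×35 + 15×35 = 1985.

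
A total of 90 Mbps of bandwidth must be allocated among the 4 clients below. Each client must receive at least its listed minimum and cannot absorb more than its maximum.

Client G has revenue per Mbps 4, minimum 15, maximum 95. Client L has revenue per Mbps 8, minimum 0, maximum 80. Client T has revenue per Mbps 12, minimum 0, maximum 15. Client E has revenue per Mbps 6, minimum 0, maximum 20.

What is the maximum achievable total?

Meeting every minimum uses 15+0+0+0 = 15 Mbps, leaving 75.
Highest revenue per Mbps first: Client T 12 > Client L 8 > Client E 6 > Client G 4.
Client T: +15 to 15 (cap) ; 60 left.
Client L: +60 (room for 80) → 60. Pool exhausted.
Total = 4×15 + 8×60 + 12×15 = 720.

720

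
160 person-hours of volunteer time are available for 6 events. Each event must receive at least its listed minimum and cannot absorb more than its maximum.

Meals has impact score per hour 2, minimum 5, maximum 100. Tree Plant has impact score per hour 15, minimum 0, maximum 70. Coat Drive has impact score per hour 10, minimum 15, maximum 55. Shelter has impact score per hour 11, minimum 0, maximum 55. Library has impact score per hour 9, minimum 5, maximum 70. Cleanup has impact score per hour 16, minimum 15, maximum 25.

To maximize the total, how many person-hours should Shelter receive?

40

Meeting every minimum uses 5+0+15+0+5+15 = 40 person-hours, leaving 120.
Rank by impact score per hour: Cleanup 16 > Tree Plant 15 > Shelter 11 > Coat Drive 10 > Library 9 > Meals 2.
Cleanup takes 10 more to reach its cap of 25 — 110 left.
Tree Plant takes 70 more to reach its cap of 70 — 40 left.
Shelter has room for 55 more but only 40 remain, so it gets 40.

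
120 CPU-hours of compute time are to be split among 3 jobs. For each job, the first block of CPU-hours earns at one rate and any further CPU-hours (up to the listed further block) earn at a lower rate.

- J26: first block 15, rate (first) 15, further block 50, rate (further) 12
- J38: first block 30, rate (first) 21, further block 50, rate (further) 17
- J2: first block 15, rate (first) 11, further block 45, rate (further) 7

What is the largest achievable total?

Treat each block as its own option and order by rate: J38/first 21 > J38/second 17 > J26/first 15 > J26/second 12 > J2/first 11 > J2/second 7.
J38/first (21): +30 ; 90 left.
J38/second (17): +50 ; 40 left.
J26/first (15): +15 ; 25 left.
J26/second: +25 of 50 at 12; pool empty.
Total = 21×30 + 17×50 + 15×15 + 12×25 = 2005.

2005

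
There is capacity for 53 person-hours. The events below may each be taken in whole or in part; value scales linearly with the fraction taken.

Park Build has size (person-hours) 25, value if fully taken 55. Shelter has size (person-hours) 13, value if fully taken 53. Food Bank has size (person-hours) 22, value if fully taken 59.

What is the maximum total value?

Best value per unit of size first: Shelter 53/13≈4.08, Food Bank 59/22≈2.68, Park Build 55/25≈2.2.
Take all of Shelter (13 person-hours, value 53) → 40 person-hours left.
All 22 person-hours of Food Bank fit (value 59) → 18 remain.
Fill the last 18 person-hours with part of Park Build: 18/25 of it earns 39.6.
Total value = 151.6.

151.6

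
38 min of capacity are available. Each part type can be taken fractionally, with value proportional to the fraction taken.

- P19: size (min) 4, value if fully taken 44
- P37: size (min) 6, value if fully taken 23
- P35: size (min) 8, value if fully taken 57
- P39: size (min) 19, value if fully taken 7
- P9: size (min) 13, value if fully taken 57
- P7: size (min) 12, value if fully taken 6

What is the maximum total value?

184.5

Best value per unit of size first: P19 44/4≈11, P35 57/8≈7.12, P9 57/13≈4.38, P37 23/6≈3.83, P7 6/12≈0.5, P39 7/19≈0.368.
Take all of P19 (4 min, value 44) → 34 min left.
Take all of P35 (8 min, value 57) → 26 min left.
P9: take in full, 13 min for value 57 → 13 left.
P37: take in full, 6 min for value 23 → 7 left.
7 min left: a 7/12 share of P7 gives 6×7/12 = 3.5.
Total value = 184.5.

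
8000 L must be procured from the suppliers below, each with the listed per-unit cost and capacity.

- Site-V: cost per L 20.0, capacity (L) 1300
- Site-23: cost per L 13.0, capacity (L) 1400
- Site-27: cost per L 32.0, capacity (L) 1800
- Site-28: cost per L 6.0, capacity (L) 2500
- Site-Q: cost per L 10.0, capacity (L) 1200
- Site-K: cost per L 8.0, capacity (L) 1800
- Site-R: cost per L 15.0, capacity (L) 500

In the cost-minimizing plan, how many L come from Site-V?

600

Use suppliers in increasing cost order.
Take 2500 from Site-28 at 6.0 ; need 5500 more.
Take 1800 from Site-K at 8.0 ; need 3700 more.
Take 1200 from Site-Q at 10.0 ; need 2500 more.
Site-23 at 13.0: take all 1400 L ; 1100 still needed.
Site-R at 15.0: take all 500 L ; 600 still needed.
Take 600 from Site-V at 20.0 to finish.
Site-27: unused.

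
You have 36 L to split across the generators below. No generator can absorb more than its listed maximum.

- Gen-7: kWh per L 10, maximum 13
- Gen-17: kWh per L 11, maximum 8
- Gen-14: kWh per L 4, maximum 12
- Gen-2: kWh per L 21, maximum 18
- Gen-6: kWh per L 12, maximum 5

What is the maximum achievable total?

Highest kWh per L first: Gen-2 21 > Gen-6 12 > Gen-17 11 > Gen-7 10 > Gen-14 4.
Gen-2: +18 to 18 (cap) — 18 left.
Gen-6 takes 5 to reach its cap of 5 — 13 left.
Gen-17 takes 8 to reach its cap of 8 — 5 left.
Gen-7 has room for 13 but only 5 remain, so it gets 5.
Total = 10×5 + 11×8 + 21×18 + 12×5 = 576.

576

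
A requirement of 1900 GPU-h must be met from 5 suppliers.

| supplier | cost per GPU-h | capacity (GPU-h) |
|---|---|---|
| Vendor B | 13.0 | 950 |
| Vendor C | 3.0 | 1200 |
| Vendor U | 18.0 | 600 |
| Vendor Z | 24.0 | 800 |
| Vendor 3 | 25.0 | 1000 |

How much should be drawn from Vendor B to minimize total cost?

Use suppliers in increasing cost order.
Take 1200 from Vendor C at 3.0 — need 700 more.
Vendor B (13.0): take the remaining 700 — done.
Vendor U, Vendor Z, Vendor 3: unused.

700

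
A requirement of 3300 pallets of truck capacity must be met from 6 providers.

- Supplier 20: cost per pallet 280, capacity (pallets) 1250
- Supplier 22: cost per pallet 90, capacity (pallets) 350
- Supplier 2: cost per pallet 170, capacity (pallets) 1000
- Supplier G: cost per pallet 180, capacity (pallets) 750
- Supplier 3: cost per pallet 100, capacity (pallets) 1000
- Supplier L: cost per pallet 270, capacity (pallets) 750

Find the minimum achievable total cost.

490500

Use providers in increasing cost order.
Supplier 22 at 90: take all 350 pallets ; 2950 still needed.
Supplier 3 at 100: take all 1000 pallets ; 1950 still needed.
Supplier 2 (170): use full 1000 ; 950 pallets to go.
Supplier G (180): use full 750 ; 200 pallets to go.
Take 200 from Supplier L at 270 to finish.
Supplier 20: unused.
Cost = 350×90 + 1000×100 + 1000×170 + 750×180 + 200×270 = 490500.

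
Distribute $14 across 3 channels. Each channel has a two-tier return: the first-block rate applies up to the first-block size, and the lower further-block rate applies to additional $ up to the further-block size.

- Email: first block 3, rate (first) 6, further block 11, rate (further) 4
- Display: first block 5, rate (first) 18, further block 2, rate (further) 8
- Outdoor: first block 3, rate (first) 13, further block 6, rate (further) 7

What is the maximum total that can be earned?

Order all 6 blocks by rate: Display/tier1 18 > Outdoor/tier1 13 > Display/tier2 8 > Outdoor/tier2 7 > Email/tier1 6 > Email/tier2 4.
Display/tier1 (18): +5 — 9 left.
Outdoor tier1 at 13: fill all 3 — 6 left.
Fill Display tier2 block (2 at 8) — 4 left.
Outdoor/tier2: +4 of 6 at 7; pool empty.
Total = 18×5 + 13×3 + 8×2 + 7×4 = 173.

173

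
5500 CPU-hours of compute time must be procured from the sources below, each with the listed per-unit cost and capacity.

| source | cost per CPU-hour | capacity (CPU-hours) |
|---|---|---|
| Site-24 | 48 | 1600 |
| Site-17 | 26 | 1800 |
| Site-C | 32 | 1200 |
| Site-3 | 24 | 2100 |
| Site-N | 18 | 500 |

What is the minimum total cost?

141400

Use sources in increasing cost order.
Site-N at 18: take all 500 CPU-hours ; 5000 still needed.
Take 2100 from Site-3 at 24 ; need 2900 more.
Site-17 (26): use full 1800 ; 1100 CPU-hours to go.
Site-C (32): take the remaining 1100 ; done.
Site-24: unused.
Cost = 500×18 + 2100×24 + 1800×26 + 1100×32 = 141400.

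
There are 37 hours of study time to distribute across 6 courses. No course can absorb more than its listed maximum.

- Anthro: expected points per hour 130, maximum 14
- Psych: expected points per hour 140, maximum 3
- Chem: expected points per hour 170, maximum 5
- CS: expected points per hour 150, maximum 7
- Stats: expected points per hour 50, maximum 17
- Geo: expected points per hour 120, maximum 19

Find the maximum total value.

Rank by expected points per hour: Chem 170 > CS 150 > Psych 140 > Anthro 130 > Geo 120 > Stats 50.
Give Chem 5 to hit its cap of 5 ; 32 left.
CS takes 7 to reach its cap of 7 ; 25 left.
Give Psych 3 to hit its cap of 3 ; 22 left.
Anthro takes 14 to reach its cap of 14 ; 8 left.
Only 8 left; Geo takes them to reach 8.
Total = 130×14 + 140×3 + 170×5 + 150×7 + 120×8 = 5100.

5100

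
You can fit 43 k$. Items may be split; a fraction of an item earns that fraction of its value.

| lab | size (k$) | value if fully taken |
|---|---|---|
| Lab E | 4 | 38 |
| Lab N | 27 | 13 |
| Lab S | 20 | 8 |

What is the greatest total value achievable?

Best value per unit of size first: Lab E 38/4≈9.5, Lab N 13/27≈0.481, Lab S 8/20≈0.4.
Take all of Lab E (4 k$, value 38) ; 39 k$ left.
All 27 k$ of Lab N fit (value 13) ; 12 remain.
Only 12 k$ remain; take 12/20 of Lab S for value 8×12/20 = 4.8.
Total value = 55.8.

55.8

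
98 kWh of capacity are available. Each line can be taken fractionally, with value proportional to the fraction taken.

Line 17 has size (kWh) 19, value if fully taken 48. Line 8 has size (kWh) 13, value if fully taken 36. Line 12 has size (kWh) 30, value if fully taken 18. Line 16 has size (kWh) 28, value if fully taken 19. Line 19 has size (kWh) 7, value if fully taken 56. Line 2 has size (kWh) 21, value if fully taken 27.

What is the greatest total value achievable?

192

Rank by value-to-size ratio: Line 19 56/7≈8, Line 8 36/13≈2.77, Line 17 48/19≈2.53, Line 2 27/21≈1.29, Line 16 19/28≈0.679, Line 12 18/30≈0.6.
All 7 kWh of Line 19 fit (value 56) ; 91 remain.
All 13 kWh of Line 8 fit (value 36) ; 78 remain.
Line 17: take in full, 19 kWh for value 48 ; 59 left.
Take all of Line 2 (21 kWh, value 27) ; 38 kWh left.
Take all of Line 16 (28 kWh, value 19) ; 10 kWh left.
Only 10 kWh remain; take 10/30 of Line 12 for value 18×10/30 = 6.
Total value = 192.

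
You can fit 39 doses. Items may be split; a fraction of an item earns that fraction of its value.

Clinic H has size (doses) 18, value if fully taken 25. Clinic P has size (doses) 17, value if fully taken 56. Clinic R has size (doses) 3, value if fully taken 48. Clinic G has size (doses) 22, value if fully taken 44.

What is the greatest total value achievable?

Rank by value-to-size ratio: Clinic R 48/3≈16, Clinic P 56/17≈3.29, Clinic G 44/22≈2, Clinic H 25/18≈1.39.
All 3 doses of Clinic R fit (value 48) → 36 remain.
Take all of Clinic P (17 doses, value 56) → 19 doses left.
19 doses left: a 19/22 share of Clinic G gives 44×19/22 = 38.
Total value = 142.

142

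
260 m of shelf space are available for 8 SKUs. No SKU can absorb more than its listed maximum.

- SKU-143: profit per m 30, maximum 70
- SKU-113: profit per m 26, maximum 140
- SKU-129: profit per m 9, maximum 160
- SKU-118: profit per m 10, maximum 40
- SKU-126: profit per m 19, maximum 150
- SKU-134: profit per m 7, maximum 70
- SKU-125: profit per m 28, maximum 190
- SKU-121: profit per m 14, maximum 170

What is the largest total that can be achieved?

7420

Highest profit per m first: SKU-143 30 > SKU-125 28 > SKU-113 26 > SKU-126 19 > SKU-121 14 > SKU-118 10 > SKU-129 9 > SKU-134 7.
SKU-143: +70 to 70 (cap) ; 190 left.
SKU-125 takes 190 to reach its cap of 190 ; 0 left.
Total = 30×70 + 28×190 = 7420.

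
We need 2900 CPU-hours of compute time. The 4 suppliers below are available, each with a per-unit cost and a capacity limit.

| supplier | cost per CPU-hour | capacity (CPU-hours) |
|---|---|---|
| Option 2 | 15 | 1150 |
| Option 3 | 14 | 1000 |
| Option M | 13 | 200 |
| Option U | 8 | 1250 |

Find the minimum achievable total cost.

Fill from the cheapest supplier first.
Option U at 8: take all 1250 CPU-hours ; 1650 still needed.
Option M at 13: take all 200 CPU-hours ; 1450 still needed.
Option 3 at 14: take all 1000 CPU-hours ; 450 still needed.
Take 450 from Option 2 at 15 to finish.
Cost = 1250×8 + 200×13 + 1000×14 + 450×15 = 33350.

33350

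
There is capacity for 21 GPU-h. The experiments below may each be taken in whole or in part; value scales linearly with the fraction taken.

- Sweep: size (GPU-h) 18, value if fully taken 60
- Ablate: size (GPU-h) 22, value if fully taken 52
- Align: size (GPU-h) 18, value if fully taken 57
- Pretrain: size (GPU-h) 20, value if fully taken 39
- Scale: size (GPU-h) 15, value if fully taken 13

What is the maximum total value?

69.5

Sort by value density: Sweep 60/18≈3.33, Align 57/18≈3.17, Ablate 52/22≈2.36, Pretrain 39/20≈1.95, Scale 13/15≈0.867.
Sweep: take in full, 18 GPU-h for value 60 — 3 left.
3 GPU-h left: a 3/18 share of Align gives 57×3/18 = 9.5.
Total value = 69.5.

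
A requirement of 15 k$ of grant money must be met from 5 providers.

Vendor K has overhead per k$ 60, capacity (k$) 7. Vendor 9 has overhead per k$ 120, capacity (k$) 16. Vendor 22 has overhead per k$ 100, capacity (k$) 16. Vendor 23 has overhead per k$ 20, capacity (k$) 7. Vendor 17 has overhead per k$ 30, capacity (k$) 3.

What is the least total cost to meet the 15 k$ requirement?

Fill from the cheapest provider first.
Vendor 23 at 20: take all 7 k$ ; 8 still needed.
Vendor 17 (30): use full 3 ; 5 k$ to go.
Vendor K at 60: take 5 of its 7 ; requirement met.
Vendor 22, Vendor 9: unused.
Cost = 7×20 + 3×30 + 5×60 = 530.

530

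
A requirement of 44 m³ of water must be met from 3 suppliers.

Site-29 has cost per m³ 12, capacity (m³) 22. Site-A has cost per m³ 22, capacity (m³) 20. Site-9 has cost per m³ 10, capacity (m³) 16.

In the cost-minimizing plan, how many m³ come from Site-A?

6

Fill from the cheapest supplier first.
Site-9 at 10: take all 16 m³ — 28 still needed.
Site-29 (12): use full 22 — 6 m³ to go.
Take 6 from Site-A at 22 to finish.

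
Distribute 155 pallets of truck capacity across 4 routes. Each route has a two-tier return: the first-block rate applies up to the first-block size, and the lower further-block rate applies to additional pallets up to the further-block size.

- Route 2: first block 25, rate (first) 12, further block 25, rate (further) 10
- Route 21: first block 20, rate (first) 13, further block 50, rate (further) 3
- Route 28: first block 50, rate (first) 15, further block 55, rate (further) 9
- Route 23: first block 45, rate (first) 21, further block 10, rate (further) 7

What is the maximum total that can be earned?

Order all 8 blocks by rate: Route 23/T1 21 > Route 28/T1 15 > Route 21/T1 13 > Route 2/T1 12 > Route 2/T2 10 > Route 28/T2 9 > Route 23/T2 7 > Route 21/T2 3.
Route 23/T1 (21): +45 ; 110 left.
Route 28/T1 (15): +50 ; 60 left.
Route 21/T1 (13): +20 ; 40 left.
Route 2 T1 at 12: fill all 25 ; 15 left.
15 remain; put them into Route 2 T2 at 10.
Total = 21×45 + 15×50 + 13×20 + 12×25 + 10×15 = 2405.

2405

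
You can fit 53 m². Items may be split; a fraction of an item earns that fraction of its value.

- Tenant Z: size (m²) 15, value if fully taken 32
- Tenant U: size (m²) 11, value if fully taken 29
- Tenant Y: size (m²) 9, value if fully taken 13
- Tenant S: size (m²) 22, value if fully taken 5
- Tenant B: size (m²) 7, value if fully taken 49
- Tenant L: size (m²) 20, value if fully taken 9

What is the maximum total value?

127.95

Sort by value density: Tenant B 49/7≈7, Tenant U 29/11≈2.64, Tenant Z 32/15≈2.13, Tenant Y 13/9≈1.44, Tenant L 9/20≈0.45, Tenant S 5/22≈0.227.
Take all of Tenant B (7 m², value 49) → 46 m² left.
Take all of Tenant U (11 m², value 29) → 35 m² left.
Tenant Z: take in full, 15 m² for value 32 → 20 left.
All 9 m² of Tenant Y fit (value 13) → 11 remain.
Fill the last 11 m² with part of Tenant L: 11/20 of it earns 4.95.
Total value = 127.95.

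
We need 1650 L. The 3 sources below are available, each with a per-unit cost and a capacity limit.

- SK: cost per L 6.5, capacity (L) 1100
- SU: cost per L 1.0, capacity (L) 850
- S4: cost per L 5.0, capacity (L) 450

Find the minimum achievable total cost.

Cheapest first:
Take 850 from SU at 1.0 ; need 800 more.
Take 450 from S4 at 5.0 ; need 350 more.
SK (6.5): take the remaining 350 ; done.
Cost = 850×1.0 + 450×5.0 + 350×6.5 = 5375.

5375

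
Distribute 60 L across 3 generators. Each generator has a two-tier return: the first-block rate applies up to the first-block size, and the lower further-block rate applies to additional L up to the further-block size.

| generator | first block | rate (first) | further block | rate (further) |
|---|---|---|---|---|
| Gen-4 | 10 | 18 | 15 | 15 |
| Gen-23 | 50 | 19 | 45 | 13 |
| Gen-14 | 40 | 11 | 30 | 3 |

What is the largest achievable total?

Rank every tier by rate: Gen-23/T1 19 > Gen-4/T1 18 > Gen-4/T2 15 > Gen-23/T2 13 > Gen-14/T1 11 > Gen-14/T2 3.
Fill Gen-23 T1 block (50 at 19) → 10 left.
Fill Gen-4 T1 block (10 at 18) → 0 left.
Total = 19×50 + 18×10 = 1130.

1130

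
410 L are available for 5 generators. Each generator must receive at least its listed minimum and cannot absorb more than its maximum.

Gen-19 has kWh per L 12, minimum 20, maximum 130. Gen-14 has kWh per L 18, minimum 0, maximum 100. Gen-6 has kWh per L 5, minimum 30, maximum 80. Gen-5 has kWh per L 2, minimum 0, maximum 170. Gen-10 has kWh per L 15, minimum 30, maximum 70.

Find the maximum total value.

Meeting every minimum uses 20+0+30+0+30 = 80 L, leaving 330.
Order the generators by kWh per L: Gen-14 18 > Gen-10 15 > Gen-19 12 > Gen-6 5 > Gen-5 2.
Give Gen-14 100 more to hit its cap of 100 ; 230 left.
Give Gen-10 40 more to hit its cap of 70 ; 190 left.
Gen-19: +110 to 130 (cap) ; 80 left.
Give Gen-6 50 more to hit its cap of 80 ; 30 left.
Gen-5: +30 (room for 170) → 30. Pool exhausted.
Total = 12×130 + 18×100 + 5×80 + 2×30 + 15×70 = 4870.

4870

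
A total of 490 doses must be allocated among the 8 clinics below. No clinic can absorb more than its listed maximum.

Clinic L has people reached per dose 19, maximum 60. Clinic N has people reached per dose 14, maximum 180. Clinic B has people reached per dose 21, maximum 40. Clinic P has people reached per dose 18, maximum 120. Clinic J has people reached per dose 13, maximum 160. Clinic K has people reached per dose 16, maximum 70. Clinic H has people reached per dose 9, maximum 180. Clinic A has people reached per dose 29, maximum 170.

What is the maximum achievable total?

10610

Highest people reached per dose first: Clinic A 29 > Clinic B 21 > Clinic L 19 > Clinic P 18 > Clinic K 16 > Clinic N 14 > Clinic J 13 > Clinic H 9.
Give Clinic A 170 to hit its cap of 170 → 320 left.
Clinic B: +40 to 40 (cap) → 280 left.
Clinic L takes 60 to reach its cap of 60 → 220 left.
Give Clinic P 120 to hit its cap of 120 → 100 left.
Clinic K: +70 to 70 (cap) → 30 left.
Clinic N: +30 (room for 180) → 30. Pool exhausted.
Total = 19×60 + 14×30 + 21×40 + 18×120 + 16×70 + 29×170 = 10610.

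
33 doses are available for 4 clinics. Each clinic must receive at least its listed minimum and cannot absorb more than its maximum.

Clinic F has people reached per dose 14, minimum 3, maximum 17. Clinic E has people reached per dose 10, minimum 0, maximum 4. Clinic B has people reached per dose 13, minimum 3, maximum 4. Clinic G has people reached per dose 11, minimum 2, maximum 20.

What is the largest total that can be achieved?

Meeting every minimum uses 3+0+3+2 = 8 doses, leaving 25.
Rank by people reached per dose: Clinic F 14 > Clinic B 13 > Clinic G 11 > Clinic E 10.
Give Clinic F 14 more to hit its cap of 17 → 11 left.
Give Clinic B 1 more to hit its cap of 4 → 10 left.
Clinic G has room for 18 more but only 10 remain, so it gets 12.
Total = 14×17 + 13×4 + 11×12 = 422.

422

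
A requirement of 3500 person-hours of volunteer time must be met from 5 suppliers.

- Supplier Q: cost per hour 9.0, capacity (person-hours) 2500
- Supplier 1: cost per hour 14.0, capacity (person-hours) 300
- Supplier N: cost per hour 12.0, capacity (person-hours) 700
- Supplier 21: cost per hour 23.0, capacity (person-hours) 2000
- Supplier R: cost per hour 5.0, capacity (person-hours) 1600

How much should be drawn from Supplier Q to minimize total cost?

Fill from the cheapest supplier first.
Take 1600 from Supplier R at 5.0 — need 1900 more.
Take 1900 from Supplier Q at 9.0 to finish.
Supplier N, Supplier 1, Supplier 21: unused.

1900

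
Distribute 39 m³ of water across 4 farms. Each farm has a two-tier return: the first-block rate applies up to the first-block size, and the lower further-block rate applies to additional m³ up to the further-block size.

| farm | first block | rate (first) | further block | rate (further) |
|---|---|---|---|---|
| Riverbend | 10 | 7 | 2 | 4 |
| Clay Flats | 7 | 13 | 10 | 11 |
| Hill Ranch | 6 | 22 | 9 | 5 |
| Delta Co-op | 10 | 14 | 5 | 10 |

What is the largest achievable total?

530

Rank every tier by rate: Hill Ranch/T1 22 > Delta Co-op/T1 14 > Clay Flats/T1 13 > Clay Flats/T2 11 > Delta Co-op/T2 10 > Riverbend/T1 7 > Hill Ranch/T2 5 > Riverbend/T2 4.
Fill Hill Ranch T1 block (6 at 22) — 33 left.
Fill Delta Co-op T1 block (10 at 14) — 23 left.
Fill Clay Flats T1 block (7 at 13) — 16 left.
Clay Flats T2 at 11: fill all 10 — 6 left.
Fill Delta Co-op T2 block (5 at 10) — 1 left.
Riverbend T1 at 7: only 1 left, fill 1.
Total = 22×6 + 14×10 + 13×7 + 11×10 + 10×5 + 7×1 = 530.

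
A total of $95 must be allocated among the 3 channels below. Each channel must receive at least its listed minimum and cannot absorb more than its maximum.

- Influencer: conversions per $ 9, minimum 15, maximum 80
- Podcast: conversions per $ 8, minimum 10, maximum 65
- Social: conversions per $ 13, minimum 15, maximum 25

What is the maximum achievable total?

945

Meeting every minimum uses 15+10+15 = 40 $, leaving 55.
Order the channels by conversions per $: Social 13 > Influencer 9 > Podcast 8.
Give Social 10 more to hit its cap of 25 ; 45 left.
Influencer: +45 (room for 65) → 60. Pool exhausted.
Total = 9×60 + 8×10 + 13×25 = 945.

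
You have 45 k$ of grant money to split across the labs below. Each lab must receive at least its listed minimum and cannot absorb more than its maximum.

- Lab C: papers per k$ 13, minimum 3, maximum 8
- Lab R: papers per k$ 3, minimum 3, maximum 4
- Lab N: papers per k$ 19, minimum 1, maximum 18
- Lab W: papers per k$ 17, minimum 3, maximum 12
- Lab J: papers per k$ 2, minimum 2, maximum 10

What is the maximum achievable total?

Meeting every minimum uses 3+3+1+3+2 = 12 k$, leaving 33.
Order the labs by papers per k$: Lab N 19 > Lab W 17 > Lab C 13 > Lab R 3 > Lab J 2.
Lab N takes 17 more to reach its cap of 18 — 16 left.
Lab W takes 9 more to reach its cap of 12 — 7 left.
Lab C takes 5 more to reach its cap of 8 — 2 left.
Lab R: +1 to 4 (cap) — 1 left.
Lab J: +1 (room for 8) → 3. Pool exhausted.
Total = 13×8 + 3×4 + 19×18 + 17×12 + 2×3 = 668.

668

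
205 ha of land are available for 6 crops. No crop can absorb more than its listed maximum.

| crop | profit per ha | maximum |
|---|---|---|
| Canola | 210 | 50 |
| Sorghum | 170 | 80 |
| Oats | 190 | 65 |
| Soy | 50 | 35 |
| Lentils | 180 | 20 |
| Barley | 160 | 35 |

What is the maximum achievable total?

38350

Rank by profit per ha: Canola 210 > Oats 190 > Lentils 180 > Sorghum 170 > Barley 160 > Soy 50.
Canola takes 50 to reach its cap of 50 — 155 left.
Oats: +65 to 65 (cap) — 90 left.
Give Lentils 20 to hit its cap of 20 — 70 left.
Only 70 left; Sorghum takes them to reach 70.
Total = 210×50 + 170×70 + 190×65 + 180×20 = 38350.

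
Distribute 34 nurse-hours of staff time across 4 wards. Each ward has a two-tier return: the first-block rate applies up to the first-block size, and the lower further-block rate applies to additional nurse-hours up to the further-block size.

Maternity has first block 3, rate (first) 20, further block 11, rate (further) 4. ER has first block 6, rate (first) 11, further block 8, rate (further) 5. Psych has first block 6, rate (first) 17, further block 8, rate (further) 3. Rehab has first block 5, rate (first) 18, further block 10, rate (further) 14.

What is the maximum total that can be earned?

478

Order all 8 blocks by rate: Maternity/T1 20 > Rehab/T1 18 > Psych/T1 17 > Rehab/T2 14 > ER/T1 11 > ER/T2 5 > Maternity/T2 4 > Psych/T2 3.
Fill Maternity T1 block (3 at 20) — 31 left.
Rehab/T1 (18): +5 — 26 left.
Psych/T1 (17): +6 — 20 left.
Rehab/T2 (14): +10 — 10 left.
ER/T1 (11): +6 — 4 left.
4 remain; put them into ER T2 at 5.
Total = 20×3 + 18×5 + 17×6 + 14×10 + 11×6 + 5×4 = 478.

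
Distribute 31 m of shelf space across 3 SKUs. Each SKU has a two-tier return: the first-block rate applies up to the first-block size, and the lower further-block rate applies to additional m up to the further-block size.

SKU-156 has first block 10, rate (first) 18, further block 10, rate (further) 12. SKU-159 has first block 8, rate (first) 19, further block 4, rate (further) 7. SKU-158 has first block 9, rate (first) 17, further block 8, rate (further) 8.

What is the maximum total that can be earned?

533

Rank every tier by rate: SKU-159/first 19 > SKU-156/first 18 > SKU-158/first 17 > SKU-156/second 12 > SKU-158/second 8 > SKU-159/second 7.
Fill SKU-159 first block (8 at 19) — 23 left.
SKU-156 first at 18: fill all 10 — 13 left.
Fill SKU-158 first block (9 at 17) — 4 left.
SKU-156 second at 12: only 4 left, fill 4.
Total = 19×8 + 18×10 + 17×9 + 12×4 = 533.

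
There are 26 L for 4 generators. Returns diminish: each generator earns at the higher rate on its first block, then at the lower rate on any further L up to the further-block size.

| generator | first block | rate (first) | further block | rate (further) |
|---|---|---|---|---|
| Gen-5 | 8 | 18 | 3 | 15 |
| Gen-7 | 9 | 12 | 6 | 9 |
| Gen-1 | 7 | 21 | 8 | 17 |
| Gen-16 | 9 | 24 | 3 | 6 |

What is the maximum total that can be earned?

541

Order all 8 blocks by rate: Gen-16/first 24 > Gen-1/first 21 > Gen-5/first 18 > Gen-1/second 17 > Gen-5/second 15 > Gen-7/first 12 > Gen-7/second 9 > Gen-16/second 6.
Fill Gen-16 first block (9 at 24) ; 17 left.
Gen-1/first (21): +7 ; 10 left.
Gen-5/first (18): +8 ; 2 left.
2 remain; put them into Gen-1 second at 17.
Total = 24×9 + 21×7 + 18×8 + 17×2 = 541.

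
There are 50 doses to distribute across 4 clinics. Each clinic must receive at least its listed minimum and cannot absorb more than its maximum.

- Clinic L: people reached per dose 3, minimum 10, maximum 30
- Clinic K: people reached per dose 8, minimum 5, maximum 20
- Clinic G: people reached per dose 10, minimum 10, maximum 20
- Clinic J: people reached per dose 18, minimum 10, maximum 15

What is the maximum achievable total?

Meeting every minimum uses 10+5+10+10 = 35 doses, leaving 15.
Highest people reached per dose first: Clinic J 18 > Clinic G 10 > Clinic K 8 > Clinic L 3.
Give Clinic J 5 more to hit its cap of 15 → 10 left.
Clinic G takes 10 more to reach its cap of 20 → 0 left.
Total = 3×10 + 8×5 + 10×20 + 18×15 = 540.

540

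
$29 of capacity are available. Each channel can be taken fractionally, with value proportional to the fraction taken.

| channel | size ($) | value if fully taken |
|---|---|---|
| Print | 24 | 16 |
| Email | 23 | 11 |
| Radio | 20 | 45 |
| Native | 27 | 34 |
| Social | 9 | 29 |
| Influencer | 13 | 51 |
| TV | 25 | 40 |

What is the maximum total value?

Best value per unit of size first: Influencer 51/13≈3.92, Social 29/9≈3.22, Radio 45/20≈2.25, TV 40/25≈1.6, Native 34/27≈1.26, Print 16/24≈0.667, Email 11/23≈0.478.
All 13 $ of Influencer fit (value 51) — 16 remain.
All 9 $ of Social fit (value 29) — 7 remain.
Only 7 $ remain; take 7/20 of Radio for value 45×7/20 = 15.75.
Total value = 95.75.

95.75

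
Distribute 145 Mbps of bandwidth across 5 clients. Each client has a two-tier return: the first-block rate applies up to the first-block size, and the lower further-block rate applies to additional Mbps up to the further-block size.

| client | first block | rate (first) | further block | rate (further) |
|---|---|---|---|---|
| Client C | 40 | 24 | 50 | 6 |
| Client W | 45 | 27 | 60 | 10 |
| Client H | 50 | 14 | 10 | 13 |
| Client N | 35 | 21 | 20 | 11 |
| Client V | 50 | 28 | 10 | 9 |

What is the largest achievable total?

Order all 10 blocks by rate: Client V/tier1 28 > Client W/tier1 27 > Client C/tier1 24 > Client N/tier1 21 > Client H/tier1 14 > Client H/tier2 13 > Client N/tier2 11 > Client W/tier2 10 > Client V/tier2 9 > Client C/tier2 6.
Fill Client V tier1 block (50 at 28) ; 95 left.
Client W/tier1 (27): +45 ; 50 left.
Client C tier1 at 24: fill all 40 ; 10 left.
Client N tier1 at 21: only 10 left, fill 10.
Total = 28×50 + 27×45 + 24×40 + 21×10 = 3785.

3785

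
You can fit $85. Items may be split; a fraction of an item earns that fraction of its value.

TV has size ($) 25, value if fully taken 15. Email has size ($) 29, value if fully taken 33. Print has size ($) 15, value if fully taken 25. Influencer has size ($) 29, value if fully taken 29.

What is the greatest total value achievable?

94.2

Rank by value-to-size ratio: Print 25/15≈1.67, Email 33/29≈1.14, Influencer 29/29≈1, TV 15/25≈0.6.
Print: take in full, 15 $ for value 25 ; 70 left.
Take all of Email (29 $, value 33) ; 41 $ left.
Influencer: take in full, 29 $ for value 29 ; 12 left.
12 $ left: a 12/25 share of TV gives 15×12/25 = 7.2.
Total value = 94.2.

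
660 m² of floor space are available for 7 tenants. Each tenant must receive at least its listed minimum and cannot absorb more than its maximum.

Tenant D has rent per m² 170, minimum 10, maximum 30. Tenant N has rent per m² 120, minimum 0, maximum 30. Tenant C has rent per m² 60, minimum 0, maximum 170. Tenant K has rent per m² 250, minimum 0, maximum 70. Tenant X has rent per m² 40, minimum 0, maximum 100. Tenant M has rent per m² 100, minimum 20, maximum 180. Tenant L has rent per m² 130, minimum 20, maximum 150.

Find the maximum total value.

Meeting every minimum uses 10+0+0+0+0+20+20 = 50 m², leaving 610.
Order the tenants by rent per m²: Tenant K 250 > Tenant D 170 > Tenant L 130 > Tenant N 120 > Tenant M 100 > Tenant C 60 > Tenant X 40.
Tenant K: +70 to 70 (cap) → 540 left.
Give Tenant D 20 more to hit its cap of 30 → 520 left.
Tenant L: +130 to 150 (cap) → 390 left.
Tenant N takes 30 more to reach its cap of 30 → 360 left.
Tenant M: +160 to 180 (cap) → 200 left.
Tenant C: +170 to 170 (cap) → 30 left.
Tenant X: +30 (room for 100) → 30. Pool exhausted.
Total = 170×30 + 120×30 + 60×170 + 250×70 + 40×30 + 100×180 + 130×150 = 75100.

75100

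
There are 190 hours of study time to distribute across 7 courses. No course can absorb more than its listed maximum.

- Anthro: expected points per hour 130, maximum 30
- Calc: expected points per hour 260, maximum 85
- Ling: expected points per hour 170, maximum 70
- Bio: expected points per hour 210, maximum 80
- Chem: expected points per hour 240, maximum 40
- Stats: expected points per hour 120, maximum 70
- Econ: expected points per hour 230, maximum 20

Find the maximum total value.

Highest expected points per hour first: Calc 260 > Chem 240 > Econ 230 > Bio 210 > Ling 170 > Anthro 130 > Stats 120.
Give Calc 85 to hit its cap of 85 — 105 left.
Chem takes 40 to reach its cap of 40 — 65 left.
Econ: +20 to 20 (cap) — 45 left.
Bio: +45 (room for 80) → 45. Pool exhausted.
Total = 260×85 + 210×45 + 240×40 + 230×20 = 45750.

45750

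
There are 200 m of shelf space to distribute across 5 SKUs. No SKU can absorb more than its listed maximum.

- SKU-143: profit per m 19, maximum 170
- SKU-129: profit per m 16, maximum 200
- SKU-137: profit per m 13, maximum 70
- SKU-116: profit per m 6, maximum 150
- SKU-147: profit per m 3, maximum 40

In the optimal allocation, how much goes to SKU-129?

Rank by profit per m: SKU-143 19 > SKU-129 16 > SKU-137 13 > SKU-116 6 > SKU-147 3.
SKU-143 takes 170 to reach its cap of 170 → 30 left.
SKU-129: +30 (room for 200) → 30. Pool exhausted.

30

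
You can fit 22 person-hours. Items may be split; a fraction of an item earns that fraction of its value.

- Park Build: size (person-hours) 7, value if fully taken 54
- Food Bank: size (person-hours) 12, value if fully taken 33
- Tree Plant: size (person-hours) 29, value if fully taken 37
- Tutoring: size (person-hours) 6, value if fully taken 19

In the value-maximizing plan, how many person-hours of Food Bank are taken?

9

Best value per unit of size first: Park Build 54/7≈7.71, Tutoring 19/6≈3.17, Food Bank 33/12≈2.75, Tree Plant 37/29≈1.28.
Park Build: take in full, 7 person-hours for value 54 — 15 left.
Take all of Tutoring (6 person-hours, value 19) — 9 person-hours left.
Fill the last 9 person-hours with part of Food Bank: 9/12 of it earns 24.75.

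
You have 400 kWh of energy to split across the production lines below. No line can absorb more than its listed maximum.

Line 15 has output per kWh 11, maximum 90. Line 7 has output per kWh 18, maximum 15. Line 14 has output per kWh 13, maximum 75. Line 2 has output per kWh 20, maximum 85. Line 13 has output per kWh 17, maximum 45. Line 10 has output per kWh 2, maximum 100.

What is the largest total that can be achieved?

Order the production lines by output per kWh: Line 2 20 > Line 7 18 > Line 13 17 > Line 14 13 > Line 15 11 > Line 10 2.
Line 2: +85 to 85 (cap) — 315 left.
Give Line 7 15 to hit its cap of 15 — 300 left.
Give Line 13 45 to hit its cap of 45 — 255 left.
Give Line 14 75 to hit its cap of 75 — 180 left.
Line 15: +90 to 90 (cap) — 90 left.
Line 10: +90 (room for 100) → 90. Pool exhausted.
Total = 11×90 + 18×15 + 13×75 + 20×85 + 17×45 + 2×90 = 4880.

4880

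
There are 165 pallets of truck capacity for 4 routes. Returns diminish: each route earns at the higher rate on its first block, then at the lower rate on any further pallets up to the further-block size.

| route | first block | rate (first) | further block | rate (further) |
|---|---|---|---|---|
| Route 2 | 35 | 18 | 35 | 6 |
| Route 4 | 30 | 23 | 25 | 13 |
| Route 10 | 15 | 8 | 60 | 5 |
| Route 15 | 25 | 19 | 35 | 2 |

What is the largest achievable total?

Treat each block as its own option and order by rate: Route 4/first 23 > Route 15/first 19 > Route 2/first 18 > Route 4/second 13 > Route 10/first 8 > Route 2/second 6 > Route 10/second 5 > Route 15/second 2.
Route 4/first (23): +30 ; 135 left.
Route 15 first at 19: fill all 25 ; 110 left.
Route 2 first at 18: fill all 35 ; 75 left.
Fill Route 4 second block (25 at 13) ; 50 left.
Route 10 first at 8: fill all 15 ; 35 left.
Fill Route 2 second block (35 at 6) ; 0 left.
Total = 23×30 + 19×25 + 18×35 + 13×25 + 8×15 + 6×35 = 2450.

2450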